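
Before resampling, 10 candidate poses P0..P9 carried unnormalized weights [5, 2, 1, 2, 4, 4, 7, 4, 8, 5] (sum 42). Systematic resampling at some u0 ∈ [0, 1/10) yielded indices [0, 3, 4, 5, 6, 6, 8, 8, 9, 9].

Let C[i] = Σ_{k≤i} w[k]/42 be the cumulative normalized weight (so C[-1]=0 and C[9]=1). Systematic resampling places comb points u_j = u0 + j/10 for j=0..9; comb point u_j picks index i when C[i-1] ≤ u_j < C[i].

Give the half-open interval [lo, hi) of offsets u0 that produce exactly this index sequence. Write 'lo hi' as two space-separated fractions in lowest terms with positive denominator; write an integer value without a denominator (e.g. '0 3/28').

C = [5/42, 1/6, 4/21, 5/21, 1/3, 3/7, 25/42, 29/42, 37/42, 1]
j=0 picked index 0: u0 ∈ [0, 5/42)
j=1 picked index 3: u0 ∈ [19/210, 29/210)
j=2 picked index 4: u0 ∈ [4/105, 2/15)
j=3 picked index 5: u0 ∈ [1/30, 9/70)
j=4 picked index 6: u0 ∈ [1/35, 41/210)
j=5 picked index 6: u0 ∈ [-1/14, 2/21)
j=6 picked index 8: u0 ∈ [19/210, 59/210)
j=7 picked index 8: u0 ∈ [-1/105, 19/105)
j=8 picked index 9: u0 ∈ [17/210, 1/5)
j=9 picked index 9: u0 ∈ [-2/105, 1/10)
intersection: [19/210, 2/21)

19/210 2/21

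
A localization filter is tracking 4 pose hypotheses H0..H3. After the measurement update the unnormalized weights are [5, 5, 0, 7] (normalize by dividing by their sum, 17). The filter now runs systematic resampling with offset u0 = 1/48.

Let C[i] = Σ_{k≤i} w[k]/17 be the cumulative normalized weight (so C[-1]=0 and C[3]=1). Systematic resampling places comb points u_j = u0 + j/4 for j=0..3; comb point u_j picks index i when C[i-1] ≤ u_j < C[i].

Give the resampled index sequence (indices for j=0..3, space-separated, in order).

0 0 1 3

C = [5/17, 10/17, 10/17, 1]
j=0: u_0=1/48 ∈ [0, 5/17) → index 0
j=1: u_1=13/48 ∈ [0, 5/17) → index 0
j=2: u_2=25/48 ∈ [5/17, 10/17) → index 1
j=3: u_3=37/48 ∈ [10/17, 1) → index 3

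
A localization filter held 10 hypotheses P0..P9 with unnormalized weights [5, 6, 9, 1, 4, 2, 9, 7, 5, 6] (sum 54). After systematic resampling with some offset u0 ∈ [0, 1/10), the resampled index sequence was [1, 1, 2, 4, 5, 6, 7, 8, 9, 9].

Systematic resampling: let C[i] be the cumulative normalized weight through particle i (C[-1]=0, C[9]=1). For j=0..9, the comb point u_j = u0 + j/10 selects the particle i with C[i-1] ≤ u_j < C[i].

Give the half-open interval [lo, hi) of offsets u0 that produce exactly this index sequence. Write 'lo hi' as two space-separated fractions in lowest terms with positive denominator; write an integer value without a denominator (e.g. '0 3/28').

13/135 1/10

C = [5/54, 11/54, 10/27, 7/18, 25/54, 1/2, 2/3, 43/54, 8/9, 1]
j=0 picked index 1: u0 ∈ [5/54, 11/54)
j=1 picked index 1: u0 ∈ [-1/135, 14/135)
j=2 picked index 2: u0 ∈ [1/270, 23/135)
j=3 picked index 4: u0 ∈ [4/45, 22/135)
j=4 picked index 5: u0 ∈ [17/270, 1/10)
j=5 picked index 6: u0 ∈ [0, 1/6)
j=6 picked index 7: u0 ∈ [1/15, 53/270)
j=7 picked index 8: u0 ∈ [13/135, 17/90)
j=8 picked index 9: u0 ∈ [4/45, 1/5)
j=9 picked index 9: u0 ∈ [-1/90, 1/10)
intersection: [13/135, 1/10)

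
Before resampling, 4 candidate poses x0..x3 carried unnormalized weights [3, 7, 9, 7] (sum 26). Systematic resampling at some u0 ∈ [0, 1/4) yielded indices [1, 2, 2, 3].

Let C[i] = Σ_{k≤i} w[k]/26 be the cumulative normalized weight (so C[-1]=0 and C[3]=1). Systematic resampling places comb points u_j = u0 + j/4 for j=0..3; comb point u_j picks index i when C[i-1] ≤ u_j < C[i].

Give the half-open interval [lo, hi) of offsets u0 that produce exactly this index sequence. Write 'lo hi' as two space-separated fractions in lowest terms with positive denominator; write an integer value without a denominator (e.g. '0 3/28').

C = [3/26, 5/13, 19/26, 1]
j=0 picked index 1: u0 ∈ [3/26, 5/13)
j=1 picked index 2: u0 ∈ [7/52, 25/52)
j=2 picked index 2: u0 ∈ [-3/26, 3/13)
j=3 picked index 3: u0 ∈ [-1/52, 1/4)
intersection: [7/52, 3/13)

7/52 3/13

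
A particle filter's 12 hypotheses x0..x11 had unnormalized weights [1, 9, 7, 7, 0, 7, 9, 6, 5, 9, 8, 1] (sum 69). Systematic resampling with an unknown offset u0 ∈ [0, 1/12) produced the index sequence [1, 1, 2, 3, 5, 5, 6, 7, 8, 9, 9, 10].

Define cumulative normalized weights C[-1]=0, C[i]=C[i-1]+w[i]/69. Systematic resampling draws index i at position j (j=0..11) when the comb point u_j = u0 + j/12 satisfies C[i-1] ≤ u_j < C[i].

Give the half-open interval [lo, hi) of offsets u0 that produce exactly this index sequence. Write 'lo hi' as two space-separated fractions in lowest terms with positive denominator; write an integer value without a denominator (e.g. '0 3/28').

1/69 3/92

C = [1/69, 10/69, 17/69, 8/23, 8/23, 31/69, 40/69, 2/3, 17/23, 20/23, 68/69, 1]
j=0 picked index 1: u0 ∈ [1/69, 10/69)
j=1 picked index 1: u0 ∈ [-19/276, 17/276)
j=2 picked index 2: u0 ∈ [-1/46, 11/138)
j=3 picked index 3: u0 ∈ [-1/276, 9/92)
j=4 picked index 5: u0 ∈ [1/69, 8/69)
j=5 picked index 5: u0 ∈ [-19/276, 3/92)
j=6 picked index 6: u0 ∈ [-7/138, 11/138)
j=7 picked index 7: u0 ∈ [-1/276, 1/12)
j=8 picked index 8: u0 ∈ [0, 5/69)
j=9 picked index 9: u0 ∈ [-1/92, 11/92)
j=10 picked index 9: u0 ∈ [-13/138, 5/138)
j=11 picked index 10: u0 ∈ [-13/276, 19/276)
intersection: [1/69, 3/92)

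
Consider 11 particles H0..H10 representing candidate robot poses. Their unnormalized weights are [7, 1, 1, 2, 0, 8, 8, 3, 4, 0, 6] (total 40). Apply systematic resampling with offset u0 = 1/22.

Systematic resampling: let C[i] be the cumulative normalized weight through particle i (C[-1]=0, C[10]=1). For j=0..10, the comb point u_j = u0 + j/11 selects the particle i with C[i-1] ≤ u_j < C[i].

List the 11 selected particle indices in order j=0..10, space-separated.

C = [7/40, 1/5, 9/40, 11/40, 11/40, 19/40, 27/40, 3/4, 17/20, 17/20, 1]
j=0: u_0=1/22 ∈ [0, 7/40) → index 0
j=1: u_1=3/22 ∈ [0, 7/40) → index 0
j=2: u_2=5/22 ∈ [9/40, 11/40) → index 3
j=3: u_3=7/22 ∈ [11/40, 19/40) → index 5
j=4: u_4=9/22 ∈ [11/40, 19/40) → index 5
j=5: u_5=1/2 ∈ [19/40, 27/40) → index 6
j=6: u_6=13/22 ∈ [19/40, 27/40) → index 6
j=7: u_7=15/22 ∈ [27/40, 3/4) → index 7
j=8: u_8=17/22 ∈ [3/4, 17/20) → index 8
j=9: u_9=19/22 ∈ [17/20, 1) → index 10
j=10: u_10=21/22 ∈ [17/20, 1) → index 10

0 0 3 5 5 6 6 7 8 10 10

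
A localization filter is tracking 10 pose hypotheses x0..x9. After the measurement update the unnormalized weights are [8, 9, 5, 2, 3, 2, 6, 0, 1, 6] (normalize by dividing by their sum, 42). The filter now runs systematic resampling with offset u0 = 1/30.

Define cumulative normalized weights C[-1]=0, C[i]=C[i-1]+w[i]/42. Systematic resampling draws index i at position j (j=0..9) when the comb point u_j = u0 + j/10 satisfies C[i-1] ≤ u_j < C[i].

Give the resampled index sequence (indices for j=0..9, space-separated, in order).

0 0 1 1 2 3 4 6 8 9

C = [4/21, 17/42, 11/21, 4/7, 9/14, 29/42, 5/6, 5/6, 6/7, 1]
j=0: u_0=1/30 ∈ [0, 4/21) → index 0
j=1: u_1=2/15 ∈ [0, 4/21) → index 0
j=2: u_2=7/30 ∈ [4/21, 17/42) → index 1
j=3: u_3=1/3 ∈ [4/21, 17/42) → index 1
j=4: u_4=13/30 ∈ [17/42, 11/21) → index 2
j=5: u_5=8/15 ∈ [11/21, 4/7) → index 3
j=6: u_6=19/30 ∈ [4/7, 9/14) → index 4
j=7: u_7=11/15 ∈ [29/42, 5/6) → index 6
j=8: u_8=5/6 ∈ [5/6, 6/7) → index 8
j=9: u_9=14/15 ∈ [6/7, 1) → index 9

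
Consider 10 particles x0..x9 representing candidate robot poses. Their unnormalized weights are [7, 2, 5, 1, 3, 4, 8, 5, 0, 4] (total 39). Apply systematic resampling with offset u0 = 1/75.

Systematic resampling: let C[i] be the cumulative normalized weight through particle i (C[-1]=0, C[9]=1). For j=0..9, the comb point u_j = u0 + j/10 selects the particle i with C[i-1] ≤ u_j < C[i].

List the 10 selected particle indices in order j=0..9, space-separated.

0 0 1 2 4 5 6 6 7 9

C = [7/39, 3/13, 14/39, 5/13, 6/13, 22/39, 10/13, 35/39, 35/39, 1]
j=0: u_0=1/75 ∈ [0, 7/39) → index 0
j=1: u_1=17/150 ∈ [0, 7/39) → index 0
j=2: u_2=16/75 ∈ [7/39, 3/13) → index 1
j=3: u_3=47/150 ∈ [3/13, 14/39) → index 2
j=4: u_4=31/75 ∈ [5/13, 6/13) → index 4
j=5: u_5=77/150 ∈ [6/13, 22/39) → index 5
j=6: u_6=46/75 ∈ [22/39, 10/13) → index 6
j=7: u_7=107/150 ∈ [22/39, 10/13) → index 6
j=8: u_8=61/75 ∈ [10/13, 35/39) → index 7
j=9: u_9=137/150 ∈ [35/39, 1) → index 9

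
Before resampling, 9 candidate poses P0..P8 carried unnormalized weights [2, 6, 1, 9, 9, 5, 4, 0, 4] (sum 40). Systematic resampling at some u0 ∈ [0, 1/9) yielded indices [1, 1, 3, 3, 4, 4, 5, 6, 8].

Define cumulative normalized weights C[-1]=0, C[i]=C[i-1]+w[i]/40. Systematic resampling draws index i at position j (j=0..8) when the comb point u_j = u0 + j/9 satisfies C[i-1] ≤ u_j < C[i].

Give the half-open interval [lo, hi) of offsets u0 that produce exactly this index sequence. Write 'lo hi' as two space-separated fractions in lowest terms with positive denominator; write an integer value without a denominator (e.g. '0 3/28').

C = [1/20, 1/5, 9/40, 9/20, 27/40, 4/5, 9/10, 9/10, 1]
j=0 picked index 1: u0 ∈ [1/20, 1/5)
j=1 picked index 1: u0 ∈ [-11/180, 4/45)
j=2 picked index 3: u0 ∈ [1/360, 41/180)
j=3 picked index 3: u0 ∈ [-13/120, 7/60)
j=4 picked index 4: u0 ∈ [1/180, 83/360)
j=5 picked index 4: u0 ∈ [-19/180, 43/360)
j=6 picked index 5: u0 ∈ [1/120, 2/15)
j=7 picked index 6: u0 ∈ [1/45, 11/90)
j=8 picked index 8: u0 ∈ [1/90, 1/9)
intersection: [1/20, 4/45)

1/20 4/45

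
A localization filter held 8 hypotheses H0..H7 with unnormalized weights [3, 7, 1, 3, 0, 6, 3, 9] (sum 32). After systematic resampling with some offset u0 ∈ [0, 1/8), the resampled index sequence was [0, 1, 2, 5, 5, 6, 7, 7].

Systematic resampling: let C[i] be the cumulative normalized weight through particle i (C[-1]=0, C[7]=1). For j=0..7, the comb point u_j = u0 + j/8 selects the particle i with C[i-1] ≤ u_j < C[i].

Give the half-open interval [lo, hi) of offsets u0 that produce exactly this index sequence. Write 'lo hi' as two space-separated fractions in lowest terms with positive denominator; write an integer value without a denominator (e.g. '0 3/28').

C = [3/32, 5/16, 11/32, 7/16, 7/16, 5/8, 23/32, 1]
j=0 picked index 0: u0 ∈ [0, 3/32)
j=1 picked index 1: u0 ∈ [-1/32, 3/16)
j=2 picked index 2: u0 ∈ [1/16, 3/32)
j=3 picked index 5: u0 ∈ [1/16, 1/4)
j=4 picked index 5: u0 ∈ [-1/16, 1/8)
j=5 picked index 6: u0 ∈ [0, 3/32)
j=6 picked index 7: u0 ∈ [-1/32, 1/4)
j=7 picked index 7: u0 ∈ [-5/32, 1/8)
intersection: [1/16, 3/32)

1/16 3/32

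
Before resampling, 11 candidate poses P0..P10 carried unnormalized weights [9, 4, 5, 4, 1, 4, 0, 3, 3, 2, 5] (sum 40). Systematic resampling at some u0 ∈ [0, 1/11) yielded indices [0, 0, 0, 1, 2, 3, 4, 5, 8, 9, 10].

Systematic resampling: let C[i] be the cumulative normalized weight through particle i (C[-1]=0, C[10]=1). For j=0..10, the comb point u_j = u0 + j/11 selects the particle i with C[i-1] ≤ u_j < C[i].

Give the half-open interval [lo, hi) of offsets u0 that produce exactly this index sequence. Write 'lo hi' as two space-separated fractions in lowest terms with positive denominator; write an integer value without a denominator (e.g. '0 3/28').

C = [9/40, 13/40, 9/20, 11/20, 23/40, 27/40, 27/40, 3/4, 33/40, 7/8, 1]
j=0 picked index 0: u0 ∈ [0, 9/40)
j=1 picked index 0: u0 ∈ [-1/11, 59/440)
j=2 picked index 0: u0 ∈ [-2/11, 19/440)
j=3 picked index 1: u0 ∈ [-21/440, 23/440)
j=4 picked index 2: u0 ∈ [-17/440, 19/220)
j=5 picked index 3: u0 ∈ [-1/220, 21/220)
j=6 picked index 4: u0 ∈ [1/220, 13/440)
j=7 picked index 5: u0 ∈ [-27/440, 17/440)
j=8 picked index 8: u0 ∈ [1/44, 43/440)
j=9 picked index 9: u0 ∈ [3/440, 5/88)
j=10 picked index 10: u0 ∈ [-3/88, 1/11)
intersection: [1/44, 13/440)

1/44 13/440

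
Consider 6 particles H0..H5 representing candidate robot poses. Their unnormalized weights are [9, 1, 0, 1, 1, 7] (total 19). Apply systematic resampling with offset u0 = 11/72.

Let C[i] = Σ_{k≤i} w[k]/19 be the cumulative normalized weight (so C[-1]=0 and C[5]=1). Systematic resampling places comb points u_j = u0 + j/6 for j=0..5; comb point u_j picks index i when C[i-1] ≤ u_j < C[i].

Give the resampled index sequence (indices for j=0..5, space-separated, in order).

C = [9/19, 10/19, 10/19, 11/19, 12/19, 1]
j=0: u_0=11/72 ∈ [0, 9/19) → index 0
j=1: u_1=23/72 ∈ [0, 9/19) → index 0
j=2: u_2=35/72 ∈ [9/19, 10/19) → index 1
j=3: u_3=47/72 ∈ [12/19, 1) → index 5
j=4: u_4=59/72 ∈ [12/19, 1) → index 5
j=5: u_5=71/72 ∈ [12/19, 1) → index 5

0 0 1 5 5 5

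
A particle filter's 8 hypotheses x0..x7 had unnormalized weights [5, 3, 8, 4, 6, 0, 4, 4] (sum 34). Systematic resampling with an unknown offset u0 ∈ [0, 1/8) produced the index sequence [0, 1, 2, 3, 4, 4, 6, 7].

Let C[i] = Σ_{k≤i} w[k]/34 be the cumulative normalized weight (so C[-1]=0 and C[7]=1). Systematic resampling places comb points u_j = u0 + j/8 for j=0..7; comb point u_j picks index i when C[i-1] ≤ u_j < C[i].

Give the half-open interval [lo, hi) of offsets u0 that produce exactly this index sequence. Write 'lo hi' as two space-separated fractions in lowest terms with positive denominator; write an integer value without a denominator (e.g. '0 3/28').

13/136 15/136

C = [5/34, 4/17, 8/17, 10/17, 13/17, 13/17, 15/17, 1]
j=0 picked index 0: u0 ∈ [0, 5/34)
j=1 picked index 1: u0 ∈ [3/136, 15/136)
j=2 picked index 2: u0 ∈ [-1/68, 15/68)
j=3 picked index 3: u0 ∈ [13/136, 29/136)
j=4 picked index 4: u0 ∈ [3/34, 9/34)
j=5 picked index 4: u0 ∈ [-5/136, 19/136)
j=6 picked index 6: u0 ∈ [1/68, 9/68)
j=7 picked index 7: u0 ∈ [1/136, 1/8)
intersection: [13/136, 15/136)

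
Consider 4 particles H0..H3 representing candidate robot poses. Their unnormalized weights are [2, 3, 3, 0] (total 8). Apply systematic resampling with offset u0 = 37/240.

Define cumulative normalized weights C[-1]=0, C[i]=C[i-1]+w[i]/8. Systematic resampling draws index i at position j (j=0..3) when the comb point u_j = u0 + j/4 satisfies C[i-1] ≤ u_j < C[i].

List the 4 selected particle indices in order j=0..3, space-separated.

C = [1/4, 5/8, 1, 1]
j=0: u_0=37/240 ∈ [0, 1/4) → index 0
j=1: u_1=97/240 ∈ [1/4, 5/8) → index 1
j=2: u_2=157/240 ∈ [5/8, 1) → index 2
j=3: u_3=217/240 ∈ [5/8, 1) → index 2

0 1 2 2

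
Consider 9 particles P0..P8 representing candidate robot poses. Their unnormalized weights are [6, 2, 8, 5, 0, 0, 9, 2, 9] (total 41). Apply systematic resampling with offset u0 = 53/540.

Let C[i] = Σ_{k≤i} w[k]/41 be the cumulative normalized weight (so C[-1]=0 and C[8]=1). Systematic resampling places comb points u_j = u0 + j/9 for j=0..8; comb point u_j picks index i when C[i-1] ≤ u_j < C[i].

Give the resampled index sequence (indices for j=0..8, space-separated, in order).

C = [6/41, 8/41, 16/41, 21/41, 21/41, 21/41, 30/41, 32/41, 1]
j=0: u_0=53/540 ∈ [0, 6/41) → index 0
j=1: u_1=113/540 ∈ [8/41, 16/41) → index 2
j=2: u_2=173/540 ∈ [8/41, 16/41) → index 2
j=3: u_3=233/540 ∈ [16/41, 21/41) → index 3
j=4: u_4=293/540 ∈ [21/41, 30/41) → index 6
j=5: u_5=353/540 ∈ [21/41, 30/41) → index 6
j=6: u_6=413/540 ∈ [30/41, 32/41) → index 7
j=7: u_7=473/540 ∈ [32/41, 1) → index 8
j=8: u_8=533/540 ∈ [32/41, 1) → index 8

0 2 2 3 6 6 7 8 8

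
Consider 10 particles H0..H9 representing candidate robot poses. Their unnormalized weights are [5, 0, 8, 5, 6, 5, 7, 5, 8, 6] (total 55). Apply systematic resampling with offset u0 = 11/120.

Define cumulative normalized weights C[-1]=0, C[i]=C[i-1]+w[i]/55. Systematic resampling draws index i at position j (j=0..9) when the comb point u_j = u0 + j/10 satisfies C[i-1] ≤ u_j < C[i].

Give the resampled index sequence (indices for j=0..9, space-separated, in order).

C = [1/11, 1/11, 13/55, 18/55, 24/55, 29/55, 36/55, 41/55, 49/55, 1]
j=0: u_0=11/120 ∈ [1/11, 13/55) → index 2
j=1: u_1=23/120 ∈ [1/11, 13/55) → index 2
j=2: u_2=7/24 ∈ [13/55, 18/55) → index 3
j=3: u_3=47/120 ∈ [18/55, 24/55) → index 4
j=4: u_4=59/120 ∈ [24/55, 29/55) → index 5
j=5: u_5=71/120 ∈ [29/55, 36/55) → index 6
j=6: u_6=83/120 ∈ [36/55, 41/55) → index 7
j=7: u_7=19/24 ∈ [41/55, 49/55) → index 8
j=8: u_8=107/120 ∈ [49/55, 1) → index 9
j=9: u_9=119/120 ∈ [49/55, 1) → index 9

2 2 3 4 5 6 7 8 9 9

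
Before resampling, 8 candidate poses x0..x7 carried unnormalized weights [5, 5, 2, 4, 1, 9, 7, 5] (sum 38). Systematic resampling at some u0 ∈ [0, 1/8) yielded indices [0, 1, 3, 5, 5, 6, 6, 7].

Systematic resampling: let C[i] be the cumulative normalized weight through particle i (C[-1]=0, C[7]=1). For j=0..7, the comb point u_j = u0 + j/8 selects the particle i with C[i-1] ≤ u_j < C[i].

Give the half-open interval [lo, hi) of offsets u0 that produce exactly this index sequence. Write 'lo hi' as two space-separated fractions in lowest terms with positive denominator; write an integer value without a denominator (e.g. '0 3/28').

C = [5/38, 5/19, 6/19, 8/19, 17/38, 13/19, 33/38, 1]
j=0 picked index 0: u0 ∈ [0, 5/38)
j=1 picked index 1: u0 ∈ [1/152, 21/152)
j=2 picked index 3: u0 ∈ [5/76, 13/76)
j=3 picked index 5: u0 ∈ [11/152, 47/152)
j=4 picked index 5: u0 ∈ [-1/19, 7/38)
j=5 picked index 6: u0 ∈ [9/152, 37/152)
j=6 picked index 6: u0 ∈ [-5/76, 9/76)
j=7 picked index 7: u0 ∈ [-1/152, 1/8)
intersection: [11/152, 9/76)

11/152 9/76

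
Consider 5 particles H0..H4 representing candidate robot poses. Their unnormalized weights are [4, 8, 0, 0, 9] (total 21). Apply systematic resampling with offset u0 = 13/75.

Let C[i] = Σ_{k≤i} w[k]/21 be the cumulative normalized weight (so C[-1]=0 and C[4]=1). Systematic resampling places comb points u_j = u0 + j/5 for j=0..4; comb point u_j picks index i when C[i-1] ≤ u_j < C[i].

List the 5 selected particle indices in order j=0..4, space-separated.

C = [4/21, 4/7, 4/7, 4/7, 1]
j=0: u_0=13/75 ∈ [0, 4/21) → index 0
j=1: u_1=28/75 ∈ [4/21, 4/7) → index 1
j=2: u_2=43/75 ∈ [4/7, 1) → index 4
j=3: u_3=58/75 ∈ [4/7, 1) → index 4
j=4: u_4=73/75 ∈ [4/7, 1) → index 4

0 1 4 4 4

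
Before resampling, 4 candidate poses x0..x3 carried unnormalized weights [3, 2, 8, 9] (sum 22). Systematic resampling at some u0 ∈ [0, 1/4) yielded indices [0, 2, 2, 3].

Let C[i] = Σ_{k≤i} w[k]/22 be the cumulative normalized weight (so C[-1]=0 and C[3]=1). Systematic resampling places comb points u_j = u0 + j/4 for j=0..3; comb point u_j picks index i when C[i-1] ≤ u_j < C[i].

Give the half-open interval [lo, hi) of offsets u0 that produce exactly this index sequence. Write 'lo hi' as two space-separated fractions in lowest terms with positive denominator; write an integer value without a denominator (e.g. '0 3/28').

0 1/11

C = [3/22, 5/22, 13/22, 1]
j=0 picked index 0: u0 ∈ [0, 3/22)
j=1 picked index 2: u0 ∈ [-1/44, 15/44)
j=2 picked index 2: u0 ∈ [-3/11, 1/11)
j=3 picked index 3: u0 ∈ [-7/44, 1/4)
intersection: [0, 1/11)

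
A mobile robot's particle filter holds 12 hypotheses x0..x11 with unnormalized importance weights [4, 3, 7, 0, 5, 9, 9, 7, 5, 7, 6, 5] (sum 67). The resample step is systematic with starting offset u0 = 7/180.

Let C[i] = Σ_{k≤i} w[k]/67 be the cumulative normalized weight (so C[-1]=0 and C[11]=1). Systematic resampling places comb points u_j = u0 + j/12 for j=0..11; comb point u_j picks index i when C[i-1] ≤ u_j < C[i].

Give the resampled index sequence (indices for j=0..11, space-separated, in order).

C = [4/67, 7/67, 14/67, 14/67, 19/67, 28/67, 37/67, 44/67, 49/67, 56/67, 62/67, 1]
j=0: u_0=7/180 ∈ [0, 4/67) → index 0
j=1: u_1=11/90 ∈ [7/67, 14/67) → index 2
j=2: u_2=37/180 ∈ [7/67, 14/67) → index 2
j=3: u_3=13/45 ∈ [19/67, 28/67) → index 5
j=4: u_4=67/180 ∈ [19/67, 28/67) → index 5
j=5: u_5=41/90 ∈ [28/67, 37/67) → index 6
j=6: u_6=97/180 ∈ [28/67, 37/67) → index 6
j=7: u_7=28/45 ∈ [37/67, 44/67) → index 7
j=8: u_8=127/180 ∈ [44/67, 49/67) → index 8
j=9: u_9=71/90 ∈ [49/67, 56/67) → index 9
j=10: u_10=157/180 ∈ [56/67, 62/67) → index 10
j=11: u_11=43/45 ∈ [62/67, 1) → index 11

0 2 2 5 5 6 6 7 8 9 10 11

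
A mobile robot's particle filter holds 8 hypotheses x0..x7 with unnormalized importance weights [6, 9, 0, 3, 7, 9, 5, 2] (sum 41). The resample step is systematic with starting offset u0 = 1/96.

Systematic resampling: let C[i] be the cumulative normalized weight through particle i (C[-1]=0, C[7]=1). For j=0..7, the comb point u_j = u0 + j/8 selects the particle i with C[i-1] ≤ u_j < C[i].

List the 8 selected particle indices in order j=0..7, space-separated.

0 0 1 3 4 5 5 6

C = [6/41, 15/41, 15/41, 18/41, 25/41, 34/41, 39/41, 1]
j=0: u_0=1/96 ∈ [0, 6/41) → index 0
j=1: u_1=13/96 ∈ [0, 6/41) → index 0
j=2: u_2=25/96 ∈ [6/41, 15/41) → index 1
j=3: u_3=37/96 ∈ [15/41, 18/41) → index 3
j=4: u_4=49/96 ∈ [18/41, 25/41) → index 4
j=5: u_5=61/96 ∈ [25/41, 34/41) → index 5
j=6: u_6=73/96 ∈ [25/41, 34/41) → index 5
j=7: u_7=85/96 ∈ [34/41, 39/41) → index 6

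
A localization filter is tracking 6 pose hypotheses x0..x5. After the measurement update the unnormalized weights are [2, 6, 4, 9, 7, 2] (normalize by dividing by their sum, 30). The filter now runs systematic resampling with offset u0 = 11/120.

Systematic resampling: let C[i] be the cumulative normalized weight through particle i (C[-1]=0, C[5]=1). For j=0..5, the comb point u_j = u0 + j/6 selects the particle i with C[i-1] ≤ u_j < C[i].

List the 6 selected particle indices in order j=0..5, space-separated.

1 1 3 3 4 4

C = [1/15, 4/15, 2/5, 7/10, 14/15, 1]
j=0: u_0=11/120 ∈ [1/15, 4/15) → index 1
j=1: u_1=31/120 ∈ [1/15, 4/15) → index 1
j=2: u_2=17/40 ∈ [2/5, 7/10) → index 3
j=3: u_3=71/120 ∈ [2/5, 7/10) → index 3
j=4: u_4=91/120 ∈ [7/10, 14/15) → index 4
j=5: u_5=37/40 ∈ [7/10, 14/15) → index 4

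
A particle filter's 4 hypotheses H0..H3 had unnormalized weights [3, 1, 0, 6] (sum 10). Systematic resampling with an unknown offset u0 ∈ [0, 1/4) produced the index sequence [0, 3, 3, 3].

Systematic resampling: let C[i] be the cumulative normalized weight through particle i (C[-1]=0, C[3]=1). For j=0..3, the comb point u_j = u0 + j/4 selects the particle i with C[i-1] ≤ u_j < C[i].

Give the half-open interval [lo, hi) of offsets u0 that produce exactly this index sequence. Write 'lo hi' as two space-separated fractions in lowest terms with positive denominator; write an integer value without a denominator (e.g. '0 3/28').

3/20 1/4

C = [3/10, 2/5, 2/5, 1]
j=0 picked index 0: u0 ∈ [0, 3/10)
j=1 picked index 3: u0 ∈ [3/20, 3/4)
j=2 picked index 3: u0 ∈ [-1/10, 1/2)
j=3 picked index 3: u0 ∈ [-7/20, 1/4)
intersection: [3/20, 1/4)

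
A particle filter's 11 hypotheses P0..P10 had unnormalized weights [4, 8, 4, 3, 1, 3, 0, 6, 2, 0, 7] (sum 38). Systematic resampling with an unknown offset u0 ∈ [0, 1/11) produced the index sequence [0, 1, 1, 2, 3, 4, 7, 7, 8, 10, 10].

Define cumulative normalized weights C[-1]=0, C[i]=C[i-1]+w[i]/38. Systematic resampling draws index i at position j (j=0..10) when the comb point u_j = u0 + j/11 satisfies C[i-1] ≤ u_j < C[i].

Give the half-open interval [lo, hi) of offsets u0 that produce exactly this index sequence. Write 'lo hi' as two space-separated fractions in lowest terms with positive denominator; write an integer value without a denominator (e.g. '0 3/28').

25/418 15/209

C = [2/19, 6/19, 8/19, 1/2, 10/19, 23/38, 23/38, 29/38, 31/38, 31/38, 1]
j=0 picked index 0: u0 ∈ [0, 2/19)
j=1 picked index 1: u0 ∈ [3/209, 47/209)
j=2 picked index 1: u0 ∈ [-16/209, 28/209)
j=3 picked index 2: u0 ∈ [9/209, 31/209)
j=4 picked index 3: u0 ∈ [12/209, 3/22)
j=5 picked index 4: u0 ∈ [1/22, 15/209)
j=6 picked index 7: u0 ∈ [25/418, 91/418)
j=7 picked index 7: u0 ∈ [-13/418, 53/418)
j=8 picked index 8: u0 ∈ [15/418, 37/418)
j=9 picked index 10: u0 ∈ [-1/418, 2/11)
j=10 picked index 10: u0 ∈ [-39/418, 1/11)
intersection: [25/418, 15/209)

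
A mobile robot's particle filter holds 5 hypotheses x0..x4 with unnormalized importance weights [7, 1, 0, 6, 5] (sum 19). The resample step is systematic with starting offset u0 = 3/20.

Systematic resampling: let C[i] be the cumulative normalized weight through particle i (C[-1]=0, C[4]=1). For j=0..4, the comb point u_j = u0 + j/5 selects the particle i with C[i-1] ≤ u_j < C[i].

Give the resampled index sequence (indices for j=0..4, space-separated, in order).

C = [7/19, 8/19, 8/19, 14/19, 1]
j=0: u_0=3/20 ∈ [0, 7/19) → index 0
j=1: u_1=7/20 ∈ [0, 7/19) → index 0
j=2: u_2=11/20 ∈ [8/19, 14/19) → index 3
j=3: u_3=3/4 ∈ [14/19, 1) → index 4
j=4: u_4=19/20 ∈ [14/19, 1) → index 4

0 0 3 4 4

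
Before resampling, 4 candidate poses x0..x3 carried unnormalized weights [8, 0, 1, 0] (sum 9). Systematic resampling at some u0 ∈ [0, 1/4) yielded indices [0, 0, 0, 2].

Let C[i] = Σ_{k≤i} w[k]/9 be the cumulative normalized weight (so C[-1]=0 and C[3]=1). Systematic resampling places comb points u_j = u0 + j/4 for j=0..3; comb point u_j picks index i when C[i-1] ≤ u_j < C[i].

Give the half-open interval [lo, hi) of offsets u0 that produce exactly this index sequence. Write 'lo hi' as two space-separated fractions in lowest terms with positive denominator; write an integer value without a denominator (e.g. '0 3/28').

C = [8/9, 8/9, 1, 1]
j=0 picked index 0: u0 ∈ [0, 8/9)
j=1 picked index 0: u0 ∈ [-1/4, 23/36)
j=2 picked index 0: u0 ∈ [-1/2, 7/18)
j=3 picked index 2: u0 ∈ [5/36, 1/4)
intersection: [5/36, 1/4)

5/36 1/4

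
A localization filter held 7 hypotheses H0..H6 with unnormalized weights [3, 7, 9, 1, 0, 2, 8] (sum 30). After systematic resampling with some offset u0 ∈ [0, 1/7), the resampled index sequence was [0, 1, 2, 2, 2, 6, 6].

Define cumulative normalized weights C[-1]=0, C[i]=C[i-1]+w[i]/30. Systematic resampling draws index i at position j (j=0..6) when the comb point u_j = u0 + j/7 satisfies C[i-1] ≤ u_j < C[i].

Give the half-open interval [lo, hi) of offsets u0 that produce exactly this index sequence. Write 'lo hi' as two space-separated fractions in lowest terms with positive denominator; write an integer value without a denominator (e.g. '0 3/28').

1/21 13/210

C = [1/10, 1/3, 19/30, 2/3, 2/3, 11/15, 1]
j=0 picked index 0: u0 ∈ [0, 1/10)
j=1 picked index 1: u0 ∈ [-3/70, 4/21)
j=2 picked index 2: u0 ∈ [1/21, 73/210)
j=3 picked index 2: u0 ∈ [-2/21, 43/210)
j=4 picked index 2: u0 ∈ [-5/21, 13/210)
j=5 picked index 6: u0 ∈ [2/105, 2/7)
j=6 picked index 6: u0 ∈ [-13/105, 1/7)
intersection: [1/21, 13/210)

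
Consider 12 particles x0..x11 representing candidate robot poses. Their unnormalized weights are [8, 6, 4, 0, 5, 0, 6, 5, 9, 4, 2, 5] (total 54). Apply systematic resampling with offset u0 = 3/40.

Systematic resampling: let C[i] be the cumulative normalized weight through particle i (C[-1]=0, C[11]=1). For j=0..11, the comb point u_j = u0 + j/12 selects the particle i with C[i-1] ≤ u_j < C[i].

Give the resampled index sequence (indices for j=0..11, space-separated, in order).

C = [4/27, 7/27, 1/3, 1/3, 23/54, 23/54, 29/54, 17/27, 43/54, 47/54, 49/54, 1]
j=0: u_0=3/40 ∈ [0, 4/27) → index 0
j=1: u_1=19/120 ∈ [4/27, 7/27) → index 1
j=2: u_2=29/120 ∈ [4/27, 7/27) → index 1
j=3: u_3=13/40 ∈ [7/27, 1/3) → index 2
j=4: u_4=49/120 ∈ [1/3, 23/54) → index 4
j=5: u_5=59/120 ∈ [23/54, 29/54) → index 6
j=6: u_6=23/40 ∈ [29/54, 17/27) → index 7
j=7: u_7=79/120 ∈ [17/27, 43/54) → index 8
j=8: u_8=89/120 ∈ [17/27, 43/54) → index 8
j=9: u_9=33/40 ∈ [43/54, 47/54) → index 9
j=10: u_10=109/120 ∈ [49/54, 1) → index 11
j=11: u_11=119/120 ∈ [49/54, 1) → index 11

0 1 1 2 4 6 7 8 8 9 11 11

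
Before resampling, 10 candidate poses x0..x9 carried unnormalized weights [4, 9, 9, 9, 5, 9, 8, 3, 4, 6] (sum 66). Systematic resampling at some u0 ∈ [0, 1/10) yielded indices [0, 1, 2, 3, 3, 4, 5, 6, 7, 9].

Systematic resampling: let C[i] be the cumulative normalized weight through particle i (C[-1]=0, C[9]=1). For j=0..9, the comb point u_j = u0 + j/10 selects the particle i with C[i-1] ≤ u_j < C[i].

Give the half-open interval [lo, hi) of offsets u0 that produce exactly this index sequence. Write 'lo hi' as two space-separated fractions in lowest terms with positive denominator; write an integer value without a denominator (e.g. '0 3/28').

1/30 1/22

C = [2/33, 13/66, 1/3, 31/66, 6/11, 15/22, 53/66, 28/33, 10/11, 1]
j=0 picked index 0: u0 ∈ [0, 2/33)
j=1 picked index 1: u0 ∈ [-13/330, 16/165)
j=2 picked index 2: u0 ∈ [-1/330, 2/15)
j=3 picked index 3: u0 ∈ [1/30, 28/165)
j=4 picked index 3: u0 ∈ [-1/15, 23/330)
j=5 picked index 4: u0 ∈ [-1/33, 1/22)
j=6 picked index 5: u0 ∈ [-3/55, 9/110)
j=7 picked index 6: u0 ∈ [-1/55, 17/165)
j=8 picked index 7: u0 ∈ [1/330, 8/165)
j=9 picked index 9: u0 ∈ [1/110, 1/10)
intersection: [1/30, 1/22)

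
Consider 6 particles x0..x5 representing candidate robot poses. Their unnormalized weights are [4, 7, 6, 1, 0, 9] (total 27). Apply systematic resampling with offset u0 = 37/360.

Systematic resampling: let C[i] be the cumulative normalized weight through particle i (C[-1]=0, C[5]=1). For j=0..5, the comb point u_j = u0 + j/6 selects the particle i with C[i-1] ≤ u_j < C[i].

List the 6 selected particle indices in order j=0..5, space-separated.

C = [4/27, 11/27, 17/27, 2/3, 2/3, 1]
j=0: u_0=37/360 ∈ [0, 4/27) → index 0
j=1: u_1=97/360 ∈ [4/27, 11/27) → index 1
j=2: u_2=157/360 ∈ [11/27, 17/27) → index 2
j=3: u_3=217/360 ∈ [11/27, 17/27) → index 2
j=4: u_4=277/360 ∈ [2/3, 1) → index 5
j=5: u_5=337/360 ∈ [2/3, 1) → index 5

0 1 2 2 5 5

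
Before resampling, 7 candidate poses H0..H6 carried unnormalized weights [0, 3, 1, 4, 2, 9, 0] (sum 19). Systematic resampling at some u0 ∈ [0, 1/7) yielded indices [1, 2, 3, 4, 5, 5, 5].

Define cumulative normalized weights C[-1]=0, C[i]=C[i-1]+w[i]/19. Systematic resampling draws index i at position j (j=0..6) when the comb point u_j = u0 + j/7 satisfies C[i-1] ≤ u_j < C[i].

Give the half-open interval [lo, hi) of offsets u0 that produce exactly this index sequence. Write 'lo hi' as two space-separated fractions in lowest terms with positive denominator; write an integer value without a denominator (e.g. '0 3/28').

C = [0, 3/19, 4/19, 8/19, 10/19, 1, 1]
j=0 picked index 1: u0 ∈ [0, 3/19)
j=1 picked index 2: u0 ∈ [2/133, 9/133)
j=2 picked index 3: u0 ∈ [-10/133, 18/133)
j=3 picked index 4: u0 ∈ [-1/133, 13/133)
j=4 picked index 5: u0 ∈ [-6/133, 3/7)
j=5 picked index 5: u0 ∈ [-25/133, 2/7)
j=6 picked index 5: u0 ∈ [-44/133, 1/7)
intersection: [2/133, 9/133)

2/133 9/133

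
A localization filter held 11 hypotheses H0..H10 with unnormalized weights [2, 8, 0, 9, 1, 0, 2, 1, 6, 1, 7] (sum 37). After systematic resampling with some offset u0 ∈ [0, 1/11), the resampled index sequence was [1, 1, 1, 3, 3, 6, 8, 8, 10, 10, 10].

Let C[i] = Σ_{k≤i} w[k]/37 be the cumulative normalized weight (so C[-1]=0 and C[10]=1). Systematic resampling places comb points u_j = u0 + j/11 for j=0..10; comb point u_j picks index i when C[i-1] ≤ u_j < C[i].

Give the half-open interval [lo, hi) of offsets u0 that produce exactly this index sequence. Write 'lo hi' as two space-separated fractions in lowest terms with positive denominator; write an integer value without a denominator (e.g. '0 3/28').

C = [2/37, 10/37, 10/37, 19/37, 20/37, 20/37, 22/37, 23/37, 29/37, 30/37, 1]
j=0 picked index 1: u0 ∈ [2/37, 10/37)
j=1 picked index 1: u0 ∈ [-15/407, 73/407)
j=2 picked index 1: u0 ∈ [-52/407, 36/407)
j=3 picked index 3: u0 ∈ [-1/407, 98/407)
j=4 picked index 3: u0 ∈ [-38/407, 61/407)
j=5 picked index 6: u0 ∈ [35/407, 57/407)
j=6 picked index 8: u0 ∈ [31/407, 97/407)
j=7 picked index 8: u0 ∈ [-6/407, 60/407)
j=8 picked index 10: u0 ∈ [34/407, 3/11)
j=9 picked index 10: u0 ∈ [-3/407, 2/11)
j=10 picked index 10: u0 ∈ [-40/407, 1/11)
intersection: [35/407, 36/407)

35/407 36/407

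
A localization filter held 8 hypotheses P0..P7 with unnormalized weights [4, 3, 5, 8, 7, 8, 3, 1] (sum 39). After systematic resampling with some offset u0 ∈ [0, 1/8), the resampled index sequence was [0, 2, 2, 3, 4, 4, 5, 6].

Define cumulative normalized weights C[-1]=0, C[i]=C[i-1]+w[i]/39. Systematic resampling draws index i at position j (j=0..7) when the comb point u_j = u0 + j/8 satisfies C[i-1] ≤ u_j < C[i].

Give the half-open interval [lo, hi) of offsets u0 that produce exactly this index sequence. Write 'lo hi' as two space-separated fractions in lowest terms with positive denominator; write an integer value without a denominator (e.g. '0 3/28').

C = [4/39, 7/39, 4/13, 20/39, 9/13, 35/39, 38/39, 1]
j=0 picked index 0: u0 ∈ [0, 4/39)
j=1 picked index 2: u0 ∈ [17/312, 19/104)
j=2 picked index 2: u0 ∈ [-11/156, 3/52)
j=3 picked index 3: u0 ∈ [-7/104, 43/312)
j=4 picked index 4: u0 ∈ [1/78, 5/26)
j=5 picked index 4: u0 ∈ [-35/312, 7/104)
j=6 picked index 5: u0 ∈ [-3/52, 23/156)
j=7 picked index 6: u0 ∈ [7/312, 31/312)
intersection: [17/312, 3/52)

17/312 3/52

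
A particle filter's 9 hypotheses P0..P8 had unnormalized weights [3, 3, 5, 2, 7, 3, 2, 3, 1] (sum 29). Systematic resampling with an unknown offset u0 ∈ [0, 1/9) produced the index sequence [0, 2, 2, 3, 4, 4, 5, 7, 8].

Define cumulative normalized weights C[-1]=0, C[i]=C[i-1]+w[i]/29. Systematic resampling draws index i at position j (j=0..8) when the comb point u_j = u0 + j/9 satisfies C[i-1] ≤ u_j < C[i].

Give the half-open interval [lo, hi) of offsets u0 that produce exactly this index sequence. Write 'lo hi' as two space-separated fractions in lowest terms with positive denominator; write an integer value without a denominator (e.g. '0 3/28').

25/261 3/29

C = [3/29, 6/29, 11/29, 13/29, 20/29, 23/29, 25/29, 28/29, 1]
j=0 picked index 0: u0 ∈ [0, 3/29)
j=1 picked index 2: u0 ∈ [25/261, 70/261)
j=2 picked index 2: u0 ∈ [-4/261, 41/261)
j=3 picked index 3: u0 ∈ [4/87, 10/87)
j=4 picked index 4: u0 ∈ [1/261, 64/261)
j=5 picked index 4: u0 ∈ [-28/261, 35/261)
j=6 picked index 5: u0 ∈ [2/87, 11/87)
j=7 picked index 7: u0 ∈ [22/261, 49/261)
j=8 picked index 8: u0 ∈ [20/261, 1/9)
intersection: [25/261, 3/29)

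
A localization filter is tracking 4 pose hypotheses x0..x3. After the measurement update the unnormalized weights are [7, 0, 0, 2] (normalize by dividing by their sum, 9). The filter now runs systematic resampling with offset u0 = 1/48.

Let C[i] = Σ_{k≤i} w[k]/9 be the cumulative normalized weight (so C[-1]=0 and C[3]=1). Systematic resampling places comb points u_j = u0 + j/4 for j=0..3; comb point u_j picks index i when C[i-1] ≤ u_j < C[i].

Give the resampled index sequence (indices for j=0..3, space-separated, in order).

C = [7/9, 7/9, 7/9, 1]
j=0: u_0=1/48 ∈ [0, 7/9) → index 0
j=1: u_1=13/48 ∈ [0, 7/9) → index 0
j=2: u_2=25/48 ∈ [0, 7/9) → index 0
j=3: u_3=37/48 ∈ [0, 7/9) → index 0

0 0 0 0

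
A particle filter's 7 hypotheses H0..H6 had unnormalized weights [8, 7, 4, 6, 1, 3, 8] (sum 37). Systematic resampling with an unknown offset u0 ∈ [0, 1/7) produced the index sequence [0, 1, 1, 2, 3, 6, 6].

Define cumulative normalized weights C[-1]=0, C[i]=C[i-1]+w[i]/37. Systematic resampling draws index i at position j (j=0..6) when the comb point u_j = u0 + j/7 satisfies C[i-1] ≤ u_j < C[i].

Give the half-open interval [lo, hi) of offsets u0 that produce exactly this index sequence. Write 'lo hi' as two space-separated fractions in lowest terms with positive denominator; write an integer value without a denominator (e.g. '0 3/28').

19/259 22/259

C = [8/37, 15/37, 19/37, 25/37, 26/37, 29/37, 1]
j=0 picked index 0: u0 ∈ [0, 8/37)
j=1 picked index 1: u0 ∈ [19/259, 68/259)
j=2 picked index 1: u0 ∈ [-18/259, 31/259)
j=3 picked index 2: u0 ∈ [-6/259, 22/259)
j=4 picked index 3: u0 ∈ [-15/259, 27/259)
j=5 picked index 6: u0 ∈ [18/259, 2/7)
j=6 picked index 6: u0 ∈ [-19/259, 1/7)
intersection: [19/259, 22/259)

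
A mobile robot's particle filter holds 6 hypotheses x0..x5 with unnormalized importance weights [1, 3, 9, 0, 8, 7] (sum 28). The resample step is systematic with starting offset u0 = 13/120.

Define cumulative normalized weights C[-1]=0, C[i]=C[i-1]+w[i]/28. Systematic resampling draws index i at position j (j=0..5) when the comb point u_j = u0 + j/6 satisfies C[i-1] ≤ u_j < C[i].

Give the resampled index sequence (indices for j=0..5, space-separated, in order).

C = [1/28, 1/7, 13/28, 13/28, 3/4, 1]
j=0: u_0=13/120 ∈ [1/28, 1/7) → index 1
j=1: u_1=11/40 ∈ [1/7, 13/28) → index 2
j=2: u_2=53/120 ∈ [1/7, 13/28) → index 2
j=3: u_3=73/120 ∈ [13/28, 3/4) → index 4
j=4: u_4=31/40 ∈ [3/4, 1) → index 5
j=5: u_5=113/120 ∈ [3/4, 1) → index 5

1 2 2 4 5 5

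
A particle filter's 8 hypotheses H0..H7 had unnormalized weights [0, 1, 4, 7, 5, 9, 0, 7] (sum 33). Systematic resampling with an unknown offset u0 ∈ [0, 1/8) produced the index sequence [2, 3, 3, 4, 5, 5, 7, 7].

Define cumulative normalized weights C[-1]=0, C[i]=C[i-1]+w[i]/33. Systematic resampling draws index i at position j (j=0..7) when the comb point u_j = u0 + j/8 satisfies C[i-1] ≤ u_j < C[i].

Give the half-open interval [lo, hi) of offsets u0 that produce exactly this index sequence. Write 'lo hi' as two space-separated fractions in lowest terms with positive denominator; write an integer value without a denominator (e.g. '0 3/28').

C = [0, 1/33, 5/33, 4/11, 17/33, 26/33, 26/33, 1]
j=0 picked index 2: u0 ∈ [1/33, 5/33)
j=1 picked index 3: u0 ∈ [7/264, 21/88)
j=2 picked index 3: u0 ∈ [-13/132, 5/44)
j=3 picked index 4: u0 ∈ [-1/88, 37/264)
j=4 picked index 5: u0 ∈ [1/66, 19/66)
j=5 picked index 5: u0 ∈ [-29/264, 43/264)
j=6 picked index 7: u0 ∈ [5/132, 1/4)
j=7 picked index 7: u0 ∈ [-23/264, 1/8)
intersection: [5/132, 5/44)

5/132 5/44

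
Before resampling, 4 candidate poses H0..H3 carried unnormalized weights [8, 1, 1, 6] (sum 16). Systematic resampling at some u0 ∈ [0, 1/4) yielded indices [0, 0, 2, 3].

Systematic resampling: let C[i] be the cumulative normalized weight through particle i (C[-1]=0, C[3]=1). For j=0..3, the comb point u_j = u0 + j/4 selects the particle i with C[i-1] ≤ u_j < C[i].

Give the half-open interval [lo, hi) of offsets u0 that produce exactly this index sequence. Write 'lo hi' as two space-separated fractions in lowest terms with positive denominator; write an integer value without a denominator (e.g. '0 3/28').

1/16 1/8

C = [1/2, 9/16, 5/8, 1]
j=0 picked index 0: u0 ∈ [0, 1/2)
j=1 picked index 0: u0 ∈ [-1/4, 1/4)
j=2 picked index 2: u0 ∈ [1/16, 1/8)
j=3 picked index 3: u0 ∈ [-1/8, 1/4)
intersection: [1/16, 1/8)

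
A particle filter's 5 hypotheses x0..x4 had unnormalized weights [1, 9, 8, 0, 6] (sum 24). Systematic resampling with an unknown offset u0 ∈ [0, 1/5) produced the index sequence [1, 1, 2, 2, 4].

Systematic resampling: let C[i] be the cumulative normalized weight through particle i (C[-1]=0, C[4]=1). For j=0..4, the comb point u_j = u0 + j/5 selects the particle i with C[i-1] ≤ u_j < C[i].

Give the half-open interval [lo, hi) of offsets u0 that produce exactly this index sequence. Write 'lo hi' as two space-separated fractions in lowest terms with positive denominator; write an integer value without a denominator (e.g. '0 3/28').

1/24 3/20

C = [1/24, 5/12, 3/4, 3/4, 1]
j=0 picked index 1: u0 ∈ [1/24, 5/12)
j=1 picked index 1: u0 ∈ [-19/120, 13/60)
j=2 picked index 2: u0 ∈ [1/60, 7/20)
j=3 picked index 2: u0 ∈ [-11/60, 3/20)
j=4 picked index 4: u0 ∈ [-1/20, 1/5)
intersection: [1/24, 3/20)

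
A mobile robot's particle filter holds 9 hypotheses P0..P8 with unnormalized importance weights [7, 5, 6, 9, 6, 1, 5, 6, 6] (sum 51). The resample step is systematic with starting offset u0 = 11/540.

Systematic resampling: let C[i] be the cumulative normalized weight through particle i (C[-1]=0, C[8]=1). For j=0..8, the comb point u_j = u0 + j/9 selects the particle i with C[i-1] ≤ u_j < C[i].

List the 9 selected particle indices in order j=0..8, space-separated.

C = [7/51, 4/17, 6/17, 9/17, 11/17, 2/3, 13/17, 15/17, 1]
j=0: u_0=11/540 ∈ [0, 7/51) → index 0
j=1: u_1=71/540 ∈ [0, 7/51) → index 0
j=2: u_2=131/540 ∈ [4/17, 6/17) → index 2
j=3: u_3=191/540 ∈ [6/17, 9/17) → index 3
j=4: u_4=251/540 ∈ [6/17, 9/17) → index 3
j=5: u_5=311/540 ∈ [9/17, 11/17) → index 4
j=6: u_6=371/540 ∈ [2/3, 13/17) → index 6
j=7: u_7=431/540 ∈ [13/17, 15/17) → index 7
j=8: u_8=491/540 ∈ [15/17, 1) → index 8

0 0 2 3 3 4 6 7 8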